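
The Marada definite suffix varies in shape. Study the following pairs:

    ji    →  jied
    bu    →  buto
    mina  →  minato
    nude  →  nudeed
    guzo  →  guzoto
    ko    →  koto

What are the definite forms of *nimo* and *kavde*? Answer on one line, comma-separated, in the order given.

nimoto, kavdeed

The pattern is front/back vowel harmony: -ed when the last vowel of the stem is a front vowel (*ji*, *nude*); -to when the last vowel of the stem is a back vowel (*bu*, *mina*, *guzo*, *ko*).
The last vowel of *nimo* is /o/, which is a back vowel, so the suffix is -to, giving *nimoto*.
The last vowel of *kavde* is /e/, which is a front vowel, so the suffix is -ed, giving *kavdeed*.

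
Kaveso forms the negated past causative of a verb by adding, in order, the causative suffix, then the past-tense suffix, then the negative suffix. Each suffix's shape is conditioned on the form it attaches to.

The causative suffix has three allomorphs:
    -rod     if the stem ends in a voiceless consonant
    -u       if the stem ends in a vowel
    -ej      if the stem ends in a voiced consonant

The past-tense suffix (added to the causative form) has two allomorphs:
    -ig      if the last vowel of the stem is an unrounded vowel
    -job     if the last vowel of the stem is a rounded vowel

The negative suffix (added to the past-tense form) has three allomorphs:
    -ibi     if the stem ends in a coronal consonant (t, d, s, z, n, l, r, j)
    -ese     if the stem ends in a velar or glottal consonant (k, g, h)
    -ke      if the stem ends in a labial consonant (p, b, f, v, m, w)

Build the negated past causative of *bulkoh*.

bulkohrodjobke

*bulkoh* — final sound /h/ (a voiceless consonant) → -rod → *bulkohrod*.
The causative form *bulkohrod*: last vowel = /o/, a rounded vowel → -job → *bulkohrodjob*.
The past-tense form *bulkohrodjob*: final consonant = /b/, labial → -ke → *bulkohrodjobke*.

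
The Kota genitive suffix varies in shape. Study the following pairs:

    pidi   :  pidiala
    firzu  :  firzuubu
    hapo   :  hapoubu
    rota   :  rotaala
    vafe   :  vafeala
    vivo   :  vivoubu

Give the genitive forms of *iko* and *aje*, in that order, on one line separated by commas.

The suffix is conditioned by the last vowel: -ubu when the last vowel of the stem is a rounded vowel (*firzu*, *hapo*, *vivo*); -ala when the last vowel of the stem is an unrounded vowel (*pidi*, *rota*, *vafe*).
*iko* — last vowel /o/ (a rounded vowel) → -ubu → *ikoubu*.
*aje*: last vowel = /e/, an unrounded vowel → -ala → *ajeala*.

ikoubu, ajeala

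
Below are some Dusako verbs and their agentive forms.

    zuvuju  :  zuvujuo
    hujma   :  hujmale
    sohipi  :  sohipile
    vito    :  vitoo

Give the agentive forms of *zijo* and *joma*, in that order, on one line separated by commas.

zijoo, jomale

The pattern is rounding harmony: -o when the last vowel of the stem is a rounded vowel (*zuvuju*, *vito*); -le when the last vowel of the stem is an unrounded vowel (*hujma*, *sohipi*).
*zijo*: last vowel = /o/, a rounded vowel → -o → *zijoo*.
*joma*: last vowel = /a/, an unrounded vowel → -le → *jomale*.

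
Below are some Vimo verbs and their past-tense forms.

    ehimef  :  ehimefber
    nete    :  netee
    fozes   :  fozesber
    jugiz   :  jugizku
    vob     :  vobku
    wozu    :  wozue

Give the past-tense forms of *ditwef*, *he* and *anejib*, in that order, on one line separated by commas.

Looking at the final sound of each stem: -ber when the stem ends in a voiceless consonant (*ehimef*, *fozes*); -ku when the stem ends in a voiced consonant (*jugiz*, *vob*); -e when the stem ends in a vowel (*nete*, *wozu*).
The final sound of *ditwef* is /f/, which is a voiceless consonant, so the suffix is -ber, giving *ditwefber*.
*he*: final sound = /e/, a vowel → -e → *hee*.
*anejib* — final sound /b/ (a voiced consonant) → -ku → *anejibku*.

ditwefber, hee, anejibku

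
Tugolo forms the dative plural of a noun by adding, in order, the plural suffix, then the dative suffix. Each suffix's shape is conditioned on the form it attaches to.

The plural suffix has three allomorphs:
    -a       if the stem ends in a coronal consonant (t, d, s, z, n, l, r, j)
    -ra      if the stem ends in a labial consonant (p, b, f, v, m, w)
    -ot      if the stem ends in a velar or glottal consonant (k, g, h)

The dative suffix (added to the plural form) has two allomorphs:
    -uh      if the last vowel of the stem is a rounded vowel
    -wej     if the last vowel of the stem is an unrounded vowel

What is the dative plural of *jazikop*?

*jazikop*: final consonant = /p/, labial → -ra → *jazikopra*.
The plural form *jazikopra* — last vowel /a/ (an unrounded vowel) → -wej → *jazikoprawej*.

jazikoprawej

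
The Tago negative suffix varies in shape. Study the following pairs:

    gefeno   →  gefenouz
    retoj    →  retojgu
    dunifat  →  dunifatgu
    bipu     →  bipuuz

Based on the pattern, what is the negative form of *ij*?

The alternation tracks the final sound of the stem — -gu when the stem ends in a consonant (*retoj*, *dunifat*); -uz when the stem ends in a vowel (*gefeno*, *bipu*).
*ij* — final sound /j/ (a consonant) → -gu → *ijgu*.

ijgu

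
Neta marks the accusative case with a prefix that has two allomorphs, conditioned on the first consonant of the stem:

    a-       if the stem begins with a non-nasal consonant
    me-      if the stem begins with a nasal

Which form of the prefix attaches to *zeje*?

*zeje*: first consonant = /z/, non-nasal → a-.

a-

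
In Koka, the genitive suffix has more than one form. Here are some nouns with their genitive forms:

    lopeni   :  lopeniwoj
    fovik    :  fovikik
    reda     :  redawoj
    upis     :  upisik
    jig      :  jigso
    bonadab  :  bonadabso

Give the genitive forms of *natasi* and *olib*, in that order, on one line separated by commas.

natasiwoj, olibso

Looking at the final sound of each stem: -ik when the stem ends in a voiceless consonant (*fovik*, *upis*); -so when the stem ends in a voiced consonant (*jig*, *bonadab*); -woj when the stem ends in a vowel (*lopeni*, *reda*).
*natasi*: final sound = /i/, a vowel → -woj → *natasiwoj*.
Since the final sound of *olib* is /b/ (a voiced consonant), it takes -so, giving *olibso*.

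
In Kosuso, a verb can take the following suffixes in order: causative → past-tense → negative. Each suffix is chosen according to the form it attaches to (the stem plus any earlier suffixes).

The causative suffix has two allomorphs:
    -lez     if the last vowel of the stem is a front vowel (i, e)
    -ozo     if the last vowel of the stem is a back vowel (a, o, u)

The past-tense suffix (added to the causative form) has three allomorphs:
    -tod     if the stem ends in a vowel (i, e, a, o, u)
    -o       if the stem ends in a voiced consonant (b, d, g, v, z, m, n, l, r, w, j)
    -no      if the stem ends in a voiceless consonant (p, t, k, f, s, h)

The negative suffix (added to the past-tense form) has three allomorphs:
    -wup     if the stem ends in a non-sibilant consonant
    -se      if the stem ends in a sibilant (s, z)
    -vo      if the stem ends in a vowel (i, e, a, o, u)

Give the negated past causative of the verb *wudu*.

wuduozotodwup

The last vowel of *wudu* is /u/, which is a back vowel, so the causative suffix is -ozo, giving *wuduozo*.
Since the final sound of the causative form *wuduozo* is /o/ (a vowel), it takes -tod, giving *wuduozotod*.
Since the final sound of the past-tense form *wuduozotod* is /d/ (a non-sibilant consonant), it takes -wup, giving *wuduozotodwup*.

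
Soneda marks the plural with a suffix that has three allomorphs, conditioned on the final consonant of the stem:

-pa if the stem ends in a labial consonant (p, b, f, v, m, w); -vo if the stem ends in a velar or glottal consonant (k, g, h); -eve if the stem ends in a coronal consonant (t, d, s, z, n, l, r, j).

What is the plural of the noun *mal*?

maleve

*mal*: final consonant = /l/, coronal → -eve → *maleve*.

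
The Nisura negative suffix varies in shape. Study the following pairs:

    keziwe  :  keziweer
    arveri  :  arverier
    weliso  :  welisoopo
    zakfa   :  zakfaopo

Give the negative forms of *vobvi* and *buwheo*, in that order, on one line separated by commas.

vobvier, buwheoopo

Looking at the last vowel of each stem: -er when the last vowel of the stem is a front vowel (*keziwe*, *arveri*); -opo when the last vowel of the stem is a back vowel (*weliso*, *zakfa*).
The last vowel of *vobvi* is /i/, which is a front vowel, so the suffix is -er, giving *vobvier*.
*buwheo* — last vowel /o/ (a back vowel) → -opo → *buwheoopo*.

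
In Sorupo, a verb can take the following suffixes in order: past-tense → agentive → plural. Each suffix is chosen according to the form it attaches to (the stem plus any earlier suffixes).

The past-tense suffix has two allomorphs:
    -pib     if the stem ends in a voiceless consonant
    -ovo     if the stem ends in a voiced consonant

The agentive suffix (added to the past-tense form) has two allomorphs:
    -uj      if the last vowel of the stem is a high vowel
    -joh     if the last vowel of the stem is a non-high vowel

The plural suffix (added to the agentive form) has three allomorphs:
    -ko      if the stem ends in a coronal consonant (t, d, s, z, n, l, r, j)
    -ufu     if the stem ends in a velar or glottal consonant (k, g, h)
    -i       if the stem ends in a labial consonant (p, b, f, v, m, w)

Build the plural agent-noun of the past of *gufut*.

Since the final consonant of *gufut* is /t/ (voiceless), it takes -pib, giving *gufutpib*.
The past-tense form *gufutpib* — last vowel /i/ (a high vowel) → -uj → *gufutpibuj*.
The final consonant of the agentive form *gufutpibuj* is /j/, which is coronal, so the plural suffix is -ko, giving *gufutpibujko*.

gufutpibujko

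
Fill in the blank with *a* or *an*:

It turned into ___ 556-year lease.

The indefinite article is chosen by the initial *sound* of the following word, not its spelling.
The number *556* is spoken "five hundred …", beginning with /faɪv/ — a consonant sound.
So the article is *a*: It turned into a 556-year lease.

a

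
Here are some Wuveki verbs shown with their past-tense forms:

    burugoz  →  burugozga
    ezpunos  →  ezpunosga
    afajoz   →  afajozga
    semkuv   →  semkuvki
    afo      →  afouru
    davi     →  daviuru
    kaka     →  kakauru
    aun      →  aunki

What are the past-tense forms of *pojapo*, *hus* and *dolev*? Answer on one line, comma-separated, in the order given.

pojapouru, husga, dolevki

The suffix is conditioned by the final sound: -ga when the stem ends in a sibilant (*burugoz*, *ezpunos*, *afajoz*); -ki when the stem ends in a non-sibilant consonant (*semkuv*, *aun*); -uru when the stem ends in a vowel (*afo*, *davi*, *kaka*).
The final sound of *pojapo* is /o/, which is a vowel, so the suffix is -uru, giving *pojapouru*.
*hus* — final sound /s/ (a sibilant) → -ga → *husga*.
The final sound of *dolev* is /v/, which is a non-sibilant consonant, so the suffix is -ki, giving *dolevki*.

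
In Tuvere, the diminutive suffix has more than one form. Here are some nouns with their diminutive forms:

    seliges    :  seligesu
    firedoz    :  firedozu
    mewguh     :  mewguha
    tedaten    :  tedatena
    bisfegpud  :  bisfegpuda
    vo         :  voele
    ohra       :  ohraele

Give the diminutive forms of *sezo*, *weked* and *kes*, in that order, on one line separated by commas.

The suffix is conditioned by the final sound: -u when the stem ends in a sibilant (*seliges*, *firedoz*); -a when the stem ends in a non-sibilant consonant (*mewguh*, *tedaten*, *bisfegpud*); -ele when the stem ends in a vowel (*vo*, *ohra*).
*sezo* — final sound /o/ (a vowel) → -ele → *sezoele*.
*weked*: final sound = /d/, a non-sibilant consonant → -a → *wekeda*.
The final sound of *kes* is /s/, which is a sibilant, so the suffix is -u, giving *kesu*.

sezoele, wekeda, kesu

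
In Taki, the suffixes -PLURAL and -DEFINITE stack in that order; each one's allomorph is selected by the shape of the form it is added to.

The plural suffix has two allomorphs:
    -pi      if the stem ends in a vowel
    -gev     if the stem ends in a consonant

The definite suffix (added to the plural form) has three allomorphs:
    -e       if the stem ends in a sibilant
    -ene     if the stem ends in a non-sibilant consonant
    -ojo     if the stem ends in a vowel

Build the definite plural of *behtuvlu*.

*behtuvlu* — final sound /u/ (a vowel) → -pi → *behtuvlupi*.
The plural form *behtuvlupi*: final sound = /i/, a vowel → -ojo → *behtuvlupiojo*.

behtuvlupiojo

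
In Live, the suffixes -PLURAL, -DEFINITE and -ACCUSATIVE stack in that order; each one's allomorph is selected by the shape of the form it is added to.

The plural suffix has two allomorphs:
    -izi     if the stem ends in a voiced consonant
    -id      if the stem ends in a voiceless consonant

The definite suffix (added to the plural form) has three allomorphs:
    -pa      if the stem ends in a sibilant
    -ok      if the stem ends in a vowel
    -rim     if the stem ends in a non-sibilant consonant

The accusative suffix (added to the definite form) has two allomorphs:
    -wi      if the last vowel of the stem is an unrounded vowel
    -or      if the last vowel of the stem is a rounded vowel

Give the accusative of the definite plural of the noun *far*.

fariziokor

*far*: final consonant = /r/, voiced → -izi → *farizi*.
Since the final sound of the plural form *farizi* is /i/ (a vowel), it takes -ok, giving *fariziok*.
The definite form *fariziok* — last vowel /o/ (a rounded vowel) → -or → *fariziokor*.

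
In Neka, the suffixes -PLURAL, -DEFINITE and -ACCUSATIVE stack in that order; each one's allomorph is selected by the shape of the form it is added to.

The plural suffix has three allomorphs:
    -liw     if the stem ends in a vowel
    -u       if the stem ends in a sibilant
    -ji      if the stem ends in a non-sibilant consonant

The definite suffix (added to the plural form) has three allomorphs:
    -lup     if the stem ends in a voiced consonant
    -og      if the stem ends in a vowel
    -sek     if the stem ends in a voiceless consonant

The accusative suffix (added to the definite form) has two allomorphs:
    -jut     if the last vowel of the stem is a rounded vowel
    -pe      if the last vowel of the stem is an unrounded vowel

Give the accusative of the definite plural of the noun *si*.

siliwlupjut

The final sound of *si* is /i/, which is a vowel, so the plural suffix is -liw, giving *siliw*.
The plural form *siliw* — final sound /w/ (a voiced consonant) → -lup → *siliwlup*.
The definite form *siliwlup* — last vowel /u/ (a rounded vowel) → -jut → *siliwlupjut*.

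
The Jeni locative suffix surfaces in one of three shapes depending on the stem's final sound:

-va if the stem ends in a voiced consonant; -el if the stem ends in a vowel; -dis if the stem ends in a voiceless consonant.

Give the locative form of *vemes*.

The final sound of *vemes* is /s/, which is a voiceless consonant, so the suffix is -dis, giving *vemesdis*.

vemesdis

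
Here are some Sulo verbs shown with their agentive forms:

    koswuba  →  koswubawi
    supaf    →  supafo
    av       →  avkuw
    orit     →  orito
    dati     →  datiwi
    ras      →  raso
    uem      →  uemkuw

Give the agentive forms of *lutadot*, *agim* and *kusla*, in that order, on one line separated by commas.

The suffix is conditioned by the final sound: -o when the stem ends in a voiceless consonant (*supaf*, *orit*, *ras*); -kuw when the stem ends in a voiced consonant (*av*, *uem*); -wi when the stem ends in a vowel (*koswuba*, *dati*).
Since the final sound of *lutadot* is /t/ (a voiceless consonant), it takes -o, giving *lutadoto*.
The final sound of *agim* is /m/, which is a voiced consonant, so the suffix is -kuw, giving *agimkuw*.
*kusla*: final sound = /a/, a vowel → -wi → *kuslawi*.

lutadoto, agimkuw, kuslawi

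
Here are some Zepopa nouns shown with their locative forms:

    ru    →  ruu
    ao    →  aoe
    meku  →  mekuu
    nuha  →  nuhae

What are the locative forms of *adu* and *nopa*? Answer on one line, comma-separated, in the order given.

The suffix is conditioned by the last vowel: -u when the last vowel of the stem is a high vowel (*ru*, *meku*); -e when the last vowel of the stem is a non-high vowel (*ao*, *nuha*).
*adu*: last vowel = /u/, a high vowel → -u → *aduu*.
*nopa* — last vowel /a/ (a non-high vowel) → -e → *nopae*.

aduu, nopae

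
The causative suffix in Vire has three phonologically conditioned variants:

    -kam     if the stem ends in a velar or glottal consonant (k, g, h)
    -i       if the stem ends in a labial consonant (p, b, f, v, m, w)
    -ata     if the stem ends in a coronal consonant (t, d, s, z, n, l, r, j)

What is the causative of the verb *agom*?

agomi

*agom*: final consonant = /m/, labial → -i → *agomi*.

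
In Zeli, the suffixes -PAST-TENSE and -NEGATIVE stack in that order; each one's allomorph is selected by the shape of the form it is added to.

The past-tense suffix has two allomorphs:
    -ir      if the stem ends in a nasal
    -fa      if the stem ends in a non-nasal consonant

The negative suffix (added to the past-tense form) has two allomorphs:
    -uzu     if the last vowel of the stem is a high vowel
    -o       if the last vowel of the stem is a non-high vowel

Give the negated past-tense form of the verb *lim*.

*lim* — final consonant /m/ (a nasal) → -ir → *limir*.
The last vowel of the past-tense form *limir* is /i/, which is a high vowel, so the negative suffix is -uzu, giving *limiruzu*.

limiruzu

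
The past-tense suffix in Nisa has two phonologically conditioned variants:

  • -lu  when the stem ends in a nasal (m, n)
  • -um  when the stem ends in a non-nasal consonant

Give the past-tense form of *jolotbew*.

The final consonant of *jolotbew* is /w/, which is non-nasal, so the suffix is -um, giving *jolotbewum*.

jolotbewum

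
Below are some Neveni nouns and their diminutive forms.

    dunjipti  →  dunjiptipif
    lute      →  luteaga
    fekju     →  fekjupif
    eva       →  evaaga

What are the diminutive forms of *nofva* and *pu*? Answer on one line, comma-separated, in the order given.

nofvaaga, pupif

The suffix is conditioned by the last vowel: -pif when the last vowel of the stem is a high vowel (*dunjipti*, *fekju*); -aga when the last vowel of the stem is a non-high vowel (*lute*, *eva*).
The last vowel of *nofva* is /a/, which is a non-high vowel, so the suffix is -aga, giving *nofvaaga*.
The last vowel of *pu* is /u/, which is a high vowel, so the suffix is -pif, giving *pupif*.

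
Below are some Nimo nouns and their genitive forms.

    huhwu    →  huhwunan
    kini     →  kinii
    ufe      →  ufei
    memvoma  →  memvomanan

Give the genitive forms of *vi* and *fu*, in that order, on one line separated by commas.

The suffix is conditioned by the last vowel: -i when the last vowel of the stem is a front vowel (*kini*, *ufe*); -nan when the last vowel of the stem is a back vowel (*huhwu*, *memvoma*).
Since the last vowel of *vi* is /i/ (a front vowel), it takes -i, giving *vii*.
Since the last vowel of *fu* is /u/ (a back vowel), it takes -nan, giving *funan*.

vii, funan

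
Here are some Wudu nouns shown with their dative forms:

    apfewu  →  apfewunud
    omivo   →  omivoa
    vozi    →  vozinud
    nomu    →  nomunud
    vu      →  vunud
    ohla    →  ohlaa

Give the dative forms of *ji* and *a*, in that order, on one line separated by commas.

jinud, aa

Looking at the last vowel of each stem: -nud when the last vowel of the stem is a high vowel (*apfewu*, *vozi*, *nomu*, *vu*); -a when the last vowel of the stem is a non-high vowel (*omivo*, *ohla*).
Since the last vowel of *ji* is /i/ (a high vowel), it takes -nud, giving *jinud*.
*a* — last vowel /a/ (a non-high vowel) → -a → *aa*.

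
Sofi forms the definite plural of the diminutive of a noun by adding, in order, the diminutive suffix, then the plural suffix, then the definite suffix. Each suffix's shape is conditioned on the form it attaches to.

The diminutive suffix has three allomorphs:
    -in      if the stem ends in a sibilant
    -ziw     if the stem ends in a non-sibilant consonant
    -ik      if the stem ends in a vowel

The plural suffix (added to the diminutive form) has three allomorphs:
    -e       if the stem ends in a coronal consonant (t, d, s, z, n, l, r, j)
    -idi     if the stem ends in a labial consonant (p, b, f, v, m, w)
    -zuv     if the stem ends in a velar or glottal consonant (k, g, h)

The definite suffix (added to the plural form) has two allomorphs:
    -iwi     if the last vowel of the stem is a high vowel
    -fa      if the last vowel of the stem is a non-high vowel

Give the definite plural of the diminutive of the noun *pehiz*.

pehizinefa

The final sound of *pehiz* is /z/, which is a sibilant, so the diminutive suffix is -in, giving *pehizin*.
The diminutive form *pehizin*: final consonant = /n/, coronal → -e → *pehizine*.
The last vowel of the plural form *pehizine* is /e/, which is a non-high vowel, so the definite suffix is -fa, giving *pehizinefa*.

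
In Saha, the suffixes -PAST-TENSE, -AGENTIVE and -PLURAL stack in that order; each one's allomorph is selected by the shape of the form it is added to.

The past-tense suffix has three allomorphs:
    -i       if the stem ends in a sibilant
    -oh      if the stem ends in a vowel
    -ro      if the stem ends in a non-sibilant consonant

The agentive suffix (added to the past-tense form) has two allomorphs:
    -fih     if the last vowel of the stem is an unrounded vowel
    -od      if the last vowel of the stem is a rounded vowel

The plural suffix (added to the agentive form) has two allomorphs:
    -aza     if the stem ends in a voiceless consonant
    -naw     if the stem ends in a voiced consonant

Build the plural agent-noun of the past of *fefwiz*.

*fefwiz*: final sound = /z/, a sibilant → -i → *fefwizi*.
Since the last vowel of the past-tense form *fefwizi* is /i/ (an unrounded vowel), it takes -fih, giving *fefwizifih*.
Since the final consonant of the agentive form *fefwizifih* is /h/ (voiceless), it takes -aza, giving *fefwizifihaza*.

fefwizifihaza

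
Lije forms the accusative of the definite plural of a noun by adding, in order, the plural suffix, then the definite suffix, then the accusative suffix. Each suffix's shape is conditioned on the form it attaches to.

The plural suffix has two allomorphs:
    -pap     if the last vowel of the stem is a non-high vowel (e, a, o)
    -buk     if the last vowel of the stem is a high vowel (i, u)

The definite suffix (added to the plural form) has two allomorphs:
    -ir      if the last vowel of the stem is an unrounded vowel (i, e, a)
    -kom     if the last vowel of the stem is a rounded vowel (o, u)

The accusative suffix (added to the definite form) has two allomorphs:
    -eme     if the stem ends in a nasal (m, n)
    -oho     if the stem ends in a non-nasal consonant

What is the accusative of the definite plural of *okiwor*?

Since the last vowel of *okiwor* is /o/ (a non-high vowel), it takes -pap, giving *okiworpap*.
The plural form *okiworpap* — last vowel /a/ (an unrounded vowel) → -ir → *okiworpapir*.
The definite form *okiworpapir* — final consonant /r/ (non-nasal) → -oho → *okiworpapiroho*.

okiworpapiroho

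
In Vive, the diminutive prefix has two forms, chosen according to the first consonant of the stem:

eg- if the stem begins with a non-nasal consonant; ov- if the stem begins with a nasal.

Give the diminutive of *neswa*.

Since the first consonant of *neswa* is /n/ (a nasal), it takes ov-, giving *ovneswa*.

ovneswa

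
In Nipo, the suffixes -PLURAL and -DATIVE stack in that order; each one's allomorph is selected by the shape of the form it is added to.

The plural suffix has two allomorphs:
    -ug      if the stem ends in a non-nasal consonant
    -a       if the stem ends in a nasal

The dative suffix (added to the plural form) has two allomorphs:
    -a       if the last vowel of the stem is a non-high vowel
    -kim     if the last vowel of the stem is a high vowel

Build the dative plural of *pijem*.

pijemaa

*pijem*: final consonant = /m/, a nasal → -a → *pijema*.
The last vowel of the plural form *pijema* is /a/, which is a non-high vowel, so the dative suffix is -a, giving *pijemaa*.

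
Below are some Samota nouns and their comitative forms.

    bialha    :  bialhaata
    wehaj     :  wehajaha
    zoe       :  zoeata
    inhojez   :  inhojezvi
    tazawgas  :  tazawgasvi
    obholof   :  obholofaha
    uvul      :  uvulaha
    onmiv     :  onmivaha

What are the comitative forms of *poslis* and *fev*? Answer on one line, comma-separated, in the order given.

poslisvi, fevaha

The pattern is sibilance of the final sound: -vi when the stem ends in a sibilant (*inhojez*, *tazawgas*); -aha when the stem ends in a non-sibilant consonant (*wehaj*, *obholof*, *uvul*, *onmiv*); -ata when the stem ends in a vowel (*bialha*, *zoe*).
*poslis* — final sound /s/ (a sibilant) → -vi → *poslisvi*.
*fev* — final sound /v/ (a non-sibilant consonant) → -aha → *fevaha*.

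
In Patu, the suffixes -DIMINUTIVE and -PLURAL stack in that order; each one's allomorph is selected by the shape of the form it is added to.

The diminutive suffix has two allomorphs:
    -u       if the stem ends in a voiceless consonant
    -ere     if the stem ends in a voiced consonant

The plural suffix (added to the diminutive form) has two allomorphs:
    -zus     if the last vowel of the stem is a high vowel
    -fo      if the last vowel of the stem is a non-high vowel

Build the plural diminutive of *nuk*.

nukuzus

Since the final consonant of *nuk* is /k/ (voiceless), it takes -u, giving *nuku*.
The last vowel of the diminutive form *nuku* is /u/, which is a high vowel, so the plural suffix is -zus, giving *nukuzus*.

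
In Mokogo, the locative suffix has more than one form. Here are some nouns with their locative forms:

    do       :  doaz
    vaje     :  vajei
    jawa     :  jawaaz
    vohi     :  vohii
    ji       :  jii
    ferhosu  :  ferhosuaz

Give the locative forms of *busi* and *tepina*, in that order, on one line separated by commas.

busii, tepinaaz

The suffix is conditioned by the last vowel: -i when the last vowel of the stem is a front vowel (*vaje*, *vohi*, *ji*); -az when the last vowel of the stem is a back vowel (*do*, *jawa*, *ferhosu*).
Since the last vowel of *busi* is /i/ (a front vowel), it takes -i, giving *busii*.
*tepina*: last vowel = /a/, a back vowel → -az → *tepinaaz*.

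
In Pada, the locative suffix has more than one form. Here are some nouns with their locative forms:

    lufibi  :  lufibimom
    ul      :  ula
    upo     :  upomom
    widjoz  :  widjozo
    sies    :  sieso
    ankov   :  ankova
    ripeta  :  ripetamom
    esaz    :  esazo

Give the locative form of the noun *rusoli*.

rusolimom

The pattern is sibilance of the final sound: -o when the stem ends in a sibilant (*widjoz*, *sies*, *esaz*); -a when the stem ends in a non-sibilant consonant (*ul*, *ankov*); -mom when the stem ends in a vowel (*lufibi*, *upo*, *ripeta*).
*rusoli* — final sound /i/ (a vowel) → -mom → *rusolimom*.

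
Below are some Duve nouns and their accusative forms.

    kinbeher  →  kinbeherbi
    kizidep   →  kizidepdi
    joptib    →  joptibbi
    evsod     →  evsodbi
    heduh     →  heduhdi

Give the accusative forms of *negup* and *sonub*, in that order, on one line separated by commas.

The pattern is voicing of the final consonant: -di when the stem ends in a voiceless consonant (*kizidep*, *heduh*); -bi when the stem ends in a voiced consonant (*kinbeher*, *joptib*, *evsod*).
*negup*: final consonant = /p/, voiceless → -di → *negupdi*.
The final consonant of *sonub* is /b/, which is voiced, so the suffix is -bi, giving *sonubbi*.

negupdi, sonubbi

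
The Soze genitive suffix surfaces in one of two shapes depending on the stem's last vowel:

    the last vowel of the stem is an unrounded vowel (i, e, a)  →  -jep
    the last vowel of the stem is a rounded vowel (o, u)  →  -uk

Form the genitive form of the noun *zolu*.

*zolu* — last vowel /u/ (a rounded vowel) → -uk → *zoluuk*.

zoluuk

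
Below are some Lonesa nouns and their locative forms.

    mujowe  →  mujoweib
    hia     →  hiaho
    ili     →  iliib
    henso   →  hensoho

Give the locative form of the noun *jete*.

jeteib

The alternation tracks the last vowel of the stem — -ib when the last vowel of the stem is a front vowel (*mujowe*, *ili*); -ho when the last vowel of the stem is a back vowel (*hia*, *henso*).
The last vowel of *jete* is /e/, which is a front vowel, so the suffix is -ib, giving *jeteib*.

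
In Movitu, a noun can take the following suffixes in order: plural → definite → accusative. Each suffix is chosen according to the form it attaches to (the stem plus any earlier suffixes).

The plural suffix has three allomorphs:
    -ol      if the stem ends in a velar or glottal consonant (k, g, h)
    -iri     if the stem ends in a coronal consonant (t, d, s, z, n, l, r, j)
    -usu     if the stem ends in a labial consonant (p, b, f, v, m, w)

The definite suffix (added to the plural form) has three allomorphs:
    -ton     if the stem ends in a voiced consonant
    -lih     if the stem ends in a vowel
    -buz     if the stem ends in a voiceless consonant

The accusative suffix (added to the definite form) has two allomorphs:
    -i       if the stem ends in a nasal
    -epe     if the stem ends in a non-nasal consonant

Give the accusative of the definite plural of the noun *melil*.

melilirilihepe

Since the final consonant of *melil* is /l/ (coronal), it takes -iri, giving *meliliri*.
The plural form *meliliri*: final sound = /i/, a vowel → -lih → *melilirilih*.
The definite form *melilirilih*: final consonant = /h/, non-nasal → -epe → *melilirilihepe*.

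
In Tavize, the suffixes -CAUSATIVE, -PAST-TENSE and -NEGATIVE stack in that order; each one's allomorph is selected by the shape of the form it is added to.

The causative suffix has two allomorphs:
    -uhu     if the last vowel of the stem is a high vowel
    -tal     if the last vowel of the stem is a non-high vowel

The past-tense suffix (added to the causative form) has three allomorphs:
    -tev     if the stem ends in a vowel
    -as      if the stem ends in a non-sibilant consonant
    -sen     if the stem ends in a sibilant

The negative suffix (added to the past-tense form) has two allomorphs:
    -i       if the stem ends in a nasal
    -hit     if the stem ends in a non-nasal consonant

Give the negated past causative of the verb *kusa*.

*kusa*: last vowel = /a/, a non-high vowel → -tal → *kusatal*.
The causative form *kusatal* — final sound /l/ (a non-sibilant consonant) → -as → *kusatalas*.
The past-tense form *kusatalas* — final consonant /s/ (non-nasal) → -hit → *kusatalashit*.

kusatalashit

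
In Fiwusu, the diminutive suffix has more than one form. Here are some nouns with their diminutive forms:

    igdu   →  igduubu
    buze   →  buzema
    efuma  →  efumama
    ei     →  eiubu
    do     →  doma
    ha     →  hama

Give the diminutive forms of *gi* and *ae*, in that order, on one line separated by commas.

The pattern is height harmony: -ubu when the last vowel of the stem is a high vowel (*igdu*, *ei*); -ma when the last vowel of the stem is a non-high vowel (*buze*, *efuma*, *do*, *ha*).
The last vowel of *gi* is /i/, which is a high vowel, so the suffix is -ubu, giving *giubu*.
*ae* — last vowel /e/ (a non-high vowel) → -ma → *aema*.

giubu, aema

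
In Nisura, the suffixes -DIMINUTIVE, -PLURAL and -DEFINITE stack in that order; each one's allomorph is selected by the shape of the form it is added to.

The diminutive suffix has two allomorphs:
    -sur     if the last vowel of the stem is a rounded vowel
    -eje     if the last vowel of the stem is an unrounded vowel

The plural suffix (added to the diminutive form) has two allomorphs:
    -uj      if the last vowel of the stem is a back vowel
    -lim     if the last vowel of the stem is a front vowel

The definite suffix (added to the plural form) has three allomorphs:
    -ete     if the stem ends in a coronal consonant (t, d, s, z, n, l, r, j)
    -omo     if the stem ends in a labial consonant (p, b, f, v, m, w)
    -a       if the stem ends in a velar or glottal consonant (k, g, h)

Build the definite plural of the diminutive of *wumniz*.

wumnizejelimomo

The last vowel of *wumniz* is /i/, which is an unrounded vowel, so the diminutive suffix is -eje, giving *wumnizeje*.
The diminutive form *wumnizeje*: last vowel = /e/, a front vowel → -lim → *wumnizejelim*.
Since the final consonant of the plural form *wumnizejelim* is /m/ (labial), it takes -omo, giving *wumnizejelimomo*.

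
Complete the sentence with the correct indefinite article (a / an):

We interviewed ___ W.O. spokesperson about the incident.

The indefinite article is chosen by the initial *sound* of the following word, not its spelling.
The initialism *W.O.* is read letter by letter; the first letter, W, is pronounced /ˈdʌbəl.juː/, which begins with a consonant sound.
So the article is *a*: We interviewed a W.O. spokesperson about the incident.

a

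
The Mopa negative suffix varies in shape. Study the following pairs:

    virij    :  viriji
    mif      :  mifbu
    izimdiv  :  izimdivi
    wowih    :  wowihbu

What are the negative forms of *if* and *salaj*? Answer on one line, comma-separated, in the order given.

The alternation tracks the final consonant of the stem — -bu when the stem ends in a voiceless consonant (*mif*, *wowih*); -i when the stem ends in a voiced consonant (*virij*, *izimdiv*).
Since the final consonant of *if* is /f/ (voiceless), it takes -bu, giving *ifbu*.
*salaj* — final consonant /j/ (voiced) → -i → *salaji*.

ifbu, salaji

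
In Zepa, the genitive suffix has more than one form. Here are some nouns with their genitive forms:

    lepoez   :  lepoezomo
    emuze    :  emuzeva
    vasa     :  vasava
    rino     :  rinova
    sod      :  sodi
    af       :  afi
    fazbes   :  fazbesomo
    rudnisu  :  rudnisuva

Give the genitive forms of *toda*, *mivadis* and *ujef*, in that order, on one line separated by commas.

The alternation tracks the final sound of the stem — -omo when the stem ends in a sibilant (*lepoez*, *fazbes*); -i when the stem ends in a non-sibilant consonant (*sod*, *af*); -va when the stem ends in a vowel (*emuze*, *vasa*, *rino*, *rudnisu*).
The final sound of *toda* is /a/, which is a vowel, so the suffix is -va, giving *todava*.
*mivadis* — final sound /s/ (a sibilant) → -omo → *mivadisomo*.
*ujef* — final sound /f/ (a non-sibilant consonant) → -i → *ujefi*.

todava, mivadisomo, ujefi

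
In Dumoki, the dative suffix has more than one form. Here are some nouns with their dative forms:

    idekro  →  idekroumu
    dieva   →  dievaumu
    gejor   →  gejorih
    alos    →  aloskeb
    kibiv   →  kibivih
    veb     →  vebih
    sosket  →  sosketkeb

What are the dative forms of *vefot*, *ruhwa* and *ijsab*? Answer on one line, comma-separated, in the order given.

vefotkeb, ruhwaumu, ijsabih

The pattern is voicing of the final sound: -keb when the stem ends in a voiceless consonant (*alos*, *sosket*); -ih when the stem ends in a voiced consonant (*gejor*, *kibiv*, *veb*); -umu when the stem ends in a vowel (*idekro*, *dieva*).
Since the final sound of *vefot* is /t/ (a voiceless consonant), it takes -keb, giving *vefotkeb*.
Since the final sound of *ruhwa* is /a/ (a vowel), it takes -umu, giving *ruhwaumu*.
The final sound of *ijsab* is /b/, which is a voiced consonant, so the suffix is -ih, giving *ijsabih*.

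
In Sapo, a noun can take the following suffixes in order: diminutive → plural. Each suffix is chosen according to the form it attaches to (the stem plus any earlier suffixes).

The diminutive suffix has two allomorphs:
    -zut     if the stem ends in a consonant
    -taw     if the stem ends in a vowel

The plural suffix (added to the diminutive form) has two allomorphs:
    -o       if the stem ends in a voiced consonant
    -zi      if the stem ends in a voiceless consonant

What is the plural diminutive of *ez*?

ezzutzi

The final sound of *ez* is /z/, which is a consonant, so the diminutive suffix is -zut, giving *ezzut*.
Since the final consonant of the diminutive form *ezzut* is /t/ (voiceless), it takes -zi, giving *ezzutzi*.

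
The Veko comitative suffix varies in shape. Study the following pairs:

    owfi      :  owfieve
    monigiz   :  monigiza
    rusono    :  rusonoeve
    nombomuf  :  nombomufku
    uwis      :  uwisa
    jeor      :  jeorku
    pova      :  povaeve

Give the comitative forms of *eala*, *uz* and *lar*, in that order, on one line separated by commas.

ealaeve, uza, larku

The suffix is conditioned by the final sound: -a when the stem ends in a sibilant (*monigiz*, *uwis*); -ku when the stem ends in a non-sibilant consonant (*nombomuf*, *jeor*); -eve when the stem ends in a vowel (*owfi*, *rusono*, *pova*).
*eala* — final sound /a/ (a vowel) → -eve → *ealaeve*.
The final sound of *uz* is /z/, which is a sibilant, so the suffix is -a, giving *uza*.
Since the final sound of *lar* is /r/ (a non-sibilant consonant), it takes -ku, giving *larku*.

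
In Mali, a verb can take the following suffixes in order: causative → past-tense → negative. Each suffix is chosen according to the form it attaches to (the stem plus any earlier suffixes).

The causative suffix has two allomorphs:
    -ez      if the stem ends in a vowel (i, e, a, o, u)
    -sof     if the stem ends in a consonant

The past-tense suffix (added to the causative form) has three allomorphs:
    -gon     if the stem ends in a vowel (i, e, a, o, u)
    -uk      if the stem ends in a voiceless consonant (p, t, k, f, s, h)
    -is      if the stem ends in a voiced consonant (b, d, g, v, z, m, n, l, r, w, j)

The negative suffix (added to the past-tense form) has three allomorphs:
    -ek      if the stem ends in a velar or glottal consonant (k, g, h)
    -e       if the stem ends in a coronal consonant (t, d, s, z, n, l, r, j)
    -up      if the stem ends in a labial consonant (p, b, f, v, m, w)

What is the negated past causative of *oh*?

Since the final sound of *oh* is /h/ (a consonant), it takes -sof, giving *ohsof*.
Since the final sound of the causative form *ohsof* is /f/ (a voiceless consonant), it takes -uk, giving *ohsofuk*.
Since the final consonant of the past-tense form *ohsofuk* is /k/ (velar/glottal), it takes -ek, giving *ohsofukek*.

ohsofukek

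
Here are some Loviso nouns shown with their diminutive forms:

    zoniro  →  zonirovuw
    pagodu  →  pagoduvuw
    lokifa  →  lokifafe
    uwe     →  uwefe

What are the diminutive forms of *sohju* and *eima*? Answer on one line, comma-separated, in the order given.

sohjuvuw, eimafe

The alternation tracks the last vowel of the stem — -vuw when the last vowel of the stem is a rounded vowel (*zoniro*, *pagodu*); -fe when the last vowel of the stem is an unrounded vowel (*lokifa*, *uwe*).
*sohju*: last vowel = /u/, a rounded vowel → -vuw → *sohjuvuw*.
The last vowel of *eima* is /a/, which is an unrounded vowel, so the suffix is -fe, giving *eimafe*.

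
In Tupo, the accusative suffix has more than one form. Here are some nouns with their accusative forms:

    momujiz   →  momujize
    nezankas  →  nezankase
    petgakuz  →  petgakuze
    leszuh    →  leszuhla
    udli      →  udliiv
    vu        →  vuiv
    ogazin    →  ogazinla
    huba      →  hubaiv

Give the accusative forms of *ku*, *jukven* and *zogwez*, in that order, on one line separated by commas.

kuiv, jukvenla, zogweze

The alternation tracks the final sound of the stem — -e when the stem ends in a sibilant (*momujiz*, *nezankas*, *petgakuz*); -la when the stem ends in a non-sibilant consonant (*leszuh*, *ogazin*); -iv when the stem ends in a vowel (*udli*, *vu*, *huba*).
*ku* — final sound /u/ (a vowel) → -iv → *kuiv*.
*jukven*: final sound = /n/, a non-sibilant consonant → -la → *jukvenla*.
Since the final sound of *zogwez* is /z/ (a sibilant), it takes -e, giving *zogweze*.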